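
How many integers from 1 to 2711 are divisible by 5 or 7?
⌊2711/5⌋ + ⌊2711/7⌋ - ⌊2711/35⌋ = 542 + 387 - 77 = 852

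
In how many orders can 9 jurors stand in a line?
9! = 362880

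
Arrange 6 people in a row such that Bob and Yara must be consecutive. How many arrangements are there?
Treat the 2 as one block: (6-2+1)! × 2! = 120 × 2 = 240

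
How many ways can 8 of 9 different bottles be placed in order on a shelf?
P(9,8) = 9!/(9-8)! = 362880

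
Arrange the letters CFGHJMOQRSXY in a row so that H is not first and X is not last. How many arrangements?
By inclusion-exclusion: 12! - 2×(12-1)! + (12-2)! = 479001600 - 79833600 + 3628800 = 402796800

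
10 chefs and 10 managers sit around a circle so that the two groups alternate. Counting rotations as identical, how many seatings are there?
Fix one of the chefs: (10-1)! ways for the remaining chefs, × 10! ways for the managers = 362880 × 3628800 = 1316818944000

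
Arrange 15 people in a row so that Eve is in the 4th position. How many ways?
Fix one position: (15-1)! = 87178291200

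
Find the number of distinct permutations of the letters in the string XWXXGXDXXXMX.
12! / (1! × 1! × 1! × 8! × 1!) = 11880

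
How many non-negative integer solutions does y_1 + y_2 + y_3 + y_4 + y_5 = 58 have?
C(58+5-1, 5-1) = C(62, 4) = 557845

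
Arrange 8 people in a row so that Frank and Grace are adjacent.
Treat as block: (8-1)! × 2! = 5040 × 2 = 10080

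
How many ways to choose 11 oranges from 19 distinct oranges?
C(19,11) = 19!/(11!×8!) = 75582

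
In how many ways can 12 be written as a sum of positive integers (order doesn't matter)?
Pentagonal recurrence p(n) = p(n-1) + p(n-2) - p(n-5) - p(n-7) + p(n-12) + p(n-15) - ... gives p(0..11) = 1, 1, 2, 3, 5, 7, 11, 15, 22, 30, 42, 56. p(12) = p(11) + p(10) - p(7) - p(5) + p(0) = 56 + 42 - 15 - 7 + 1 = 77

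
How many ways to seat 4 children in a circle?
Circular: fix one position, arrange the rest. (4-1)! = 6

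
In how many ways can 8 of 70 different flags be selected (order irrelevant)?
C(70,8) = 70!/(8!×62!) = 9440350920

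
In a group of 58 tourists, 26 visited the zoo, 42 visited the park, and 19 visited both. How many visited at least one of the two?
|A∪B| = |A| + |B| - |A∩B| = 26 + 42 - 19 = 49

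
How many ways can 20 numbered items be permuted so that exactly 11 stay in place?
Choose the 11 fixed points C(20,11) = 167960, derange the rest: !9 = Σ_{j=0}^{9} (-1)^j·9!/j! = 362880 - 362880 + 181440 - 60480 + 15120 - 3024 + 504 - 72 + 9 - 1 = 133496. Product = 167960 × 133496 = 22421988160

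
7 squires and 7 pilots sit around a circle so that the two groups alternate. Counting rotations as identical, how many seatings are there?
Fix one of the squires: (7-1)! ways for the remaining squires, × 7! ways for the pilots = 720 × 5040 = 3628800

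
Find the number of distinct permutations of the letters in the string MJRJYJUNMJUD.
12! / (1! × 2! × 1! × 1! × 1! × 2! × 4!) = 4989600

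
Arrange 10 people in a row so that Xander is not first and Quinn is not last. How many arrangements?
By inclusion-exclusion: 10! - 2×(10-1)! + (10-2)! = 3628800 - 725760 + 40320 = 2943360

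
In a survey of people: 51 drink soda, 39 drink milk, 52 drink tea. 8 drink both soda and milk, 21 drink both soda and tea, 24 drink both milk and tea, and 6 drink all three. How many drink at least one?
|A∪B∪C| = 51+39+52-8-21-24+6 = 95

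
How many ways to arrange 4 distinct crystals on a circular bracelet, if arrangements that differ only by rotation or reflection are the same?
(4-1)!/2 = 6/2 = 3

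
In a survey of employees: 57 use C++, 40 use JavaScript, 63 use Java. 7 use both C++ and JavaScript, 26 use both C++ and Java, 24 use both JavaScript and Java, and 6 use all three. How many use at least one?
|A∪B∪C| = 57+40+63-7-26-24+6 = 109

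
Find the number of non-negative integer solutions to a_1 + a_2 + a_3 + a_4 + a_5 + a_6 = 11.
C(11+6-1, 6-1) = C(16, 5) = 4368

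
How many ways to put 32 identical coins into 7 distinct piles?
C(32+7-1, 7-1) = C(38, 6) = 2760681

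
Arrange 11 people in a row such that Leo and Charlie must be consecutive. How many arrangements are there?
Treat the 2 as one block: (11-2+1)! × 2! = 3628800 × 2 = 7257600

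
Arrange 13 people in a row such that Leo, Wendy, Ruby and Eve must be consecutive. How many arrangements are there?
Treat the 4 as one block: (13-4+1)! × 4! = 3628800 × 24 = 87091200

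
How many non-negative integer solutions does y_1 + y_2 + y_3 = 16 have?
C(16+3-1, 3-1) = C(18, 2) = 153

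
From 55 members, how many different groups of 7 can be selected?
C(55,7) = 55!/(7!×48!) = 202927725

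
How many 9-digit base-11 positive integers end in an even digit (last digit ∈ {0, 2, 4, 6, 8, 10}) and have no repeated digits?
Last∈{0,2,4,6,8,10}. Last=0: 1814400. Last nonzero: 5×9×P(9,7) = 8164800. Total = 9979200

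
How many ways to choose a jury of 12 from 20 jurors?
C(20,12) = 20!/(12!×8!) = 125970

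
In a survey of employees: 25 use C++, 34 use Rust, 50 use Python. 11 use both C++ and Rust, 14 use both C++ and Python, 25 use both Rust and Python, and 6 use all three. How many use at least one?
|A∪B∪C| = 25+34+50-11-14-25+6 = 65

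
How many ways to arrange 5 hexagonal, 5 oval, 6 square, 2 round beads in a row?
18! / (5! × 5! × 6! × 2!) = 308756448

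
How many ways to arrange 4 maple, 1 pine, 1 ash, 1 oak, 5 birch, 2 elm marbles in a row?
14! / (4! × 1! × 1! × 1! × 5! × 2!) = 15135120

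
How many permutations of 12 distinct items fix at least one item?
Complement of the derangements. !12 = Σ_{j=0}^{12} (-1)^j·12!/j! = 479001600 - 479001600 + 239500800 - 79833600 + 19958400 - 3991680 + 665280 - 95040 + 11880 - 1320 + 132 - 12 + 1 = 176214841. 12! - !12 = 479001600 - 176214841 = 302786759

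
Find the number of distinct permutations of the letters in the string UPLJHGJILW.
10! / (1! × 1! × 1! × 2! × 1! × 1! × 2! × 1!) = 907200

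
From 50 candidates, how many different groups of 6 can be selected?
C(50,6) = 50!/(6!×44!) = 15890700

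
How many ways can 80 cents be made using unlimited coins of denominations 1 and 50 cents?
Coefficient of x^80 in 1/(1-x^1) · 1/(1-x^50). Use j coins of 50 for j = 0..⌊80/50⌋ = 1, the rest in 1s: 1 + 1 = 2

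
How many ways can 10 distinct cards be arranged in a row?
10! = 3628800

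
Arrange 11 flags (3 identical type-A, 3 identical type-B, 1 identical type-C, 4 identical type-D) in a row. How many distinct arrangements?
11! / (3! × 3! × 1! × 4!) = 46200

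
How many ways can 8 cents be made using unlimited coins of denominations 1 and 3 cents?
Coefficient of x^8 in 1/(1-x^1) · 1/(1-x^3). Use j coins of 3 for j = 0..⌊8/3⌋ = 2, the rest in 1s: 2 + 1 = 3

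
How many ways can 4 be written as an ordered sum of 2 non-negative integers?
C(4+2-1, 2-1) = C(5, 1) = 5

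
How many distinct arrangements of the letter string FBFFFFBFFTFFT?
13! / (9! × 2! × 2!) = 4290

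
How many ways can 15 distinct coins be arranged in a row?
15! = 1307674368000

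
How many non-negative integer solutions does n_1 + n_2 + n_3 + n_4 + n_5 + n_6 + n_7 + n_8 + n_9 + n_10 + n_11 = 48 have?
C(48+11-1, 11-1) = C(58, 10) = 52179482355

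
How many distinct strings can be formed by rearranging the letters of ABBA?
4! / (2! × 2!) = 6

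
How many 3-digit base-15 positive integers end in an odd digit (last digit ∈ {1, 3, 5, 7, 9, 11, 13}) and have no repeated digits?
Last∈{1,3,5,7,9,11,13}. Last=0: 0. Last nonzero: 7×13×P(13,1) = 1183. Total = 1183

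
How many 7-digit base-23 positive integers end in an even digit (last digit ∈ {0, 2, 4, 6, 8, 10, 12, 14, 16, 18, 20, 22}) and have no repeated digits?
Last∈{0,2,4,6,8,10,12,14,16,18,20,22}. Last=0: 53721360. Last nonzero: 11×21×P(21,5) = 564074280. Total = 617795640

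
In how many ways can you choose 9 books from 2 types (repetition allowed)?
C(9+2-1, 2-1) = C(10, 1) = 10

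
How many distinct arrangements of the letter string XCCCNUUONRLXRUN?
15! / (1! × 3! × 2! × 2! × 3! × 1! × 3!) = 1513512000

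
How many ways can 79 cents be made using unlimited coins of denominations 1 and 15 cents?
Coefficient of x^79 in 1/(1-x^1) · 1/(1-x^15). Use j coins of 15 for j = 0..⌊79/15⌋ = 5, the rest in 1s: 5 + 1 = 6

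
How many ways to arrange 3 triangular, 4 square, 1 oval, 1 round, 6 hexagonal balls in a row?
15! / (3! × 4! × 1! × 1! × 6!) = 12612600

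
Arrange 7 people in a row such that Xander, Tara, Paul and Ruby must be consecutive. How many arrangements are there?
Treat the 4 as one block: (7-4+1)! × 4! = 24 × 24 = 576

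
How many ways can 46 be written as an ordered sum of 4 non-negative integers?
C(46+4-1, 4-1) = C(49, 3) = 18424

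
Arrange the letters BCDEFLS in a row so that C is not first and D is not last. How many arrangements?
By inclusion-exclusion: 7! - 2×(7-1)! + (7-2)! = 5040 - 1440 + 120 = 3720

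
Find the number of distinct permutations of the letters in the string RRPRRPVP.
8! / (3! × 1! × 4!) = 280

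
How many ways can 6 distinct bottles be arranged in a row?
6! = 720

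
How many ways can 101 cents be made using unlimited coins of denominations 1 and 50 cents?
Coefficient of x^101 in 1/(1-x^1) · 1/(1-x^50). Use j coins of 50 for j = 0..⌊101/50⌋ = 2, the rest in 1s: 2 + 1 = 3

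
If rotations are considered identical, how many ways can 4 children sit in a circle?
Circular: fix one position, arrange the rest. (4-1)! = 6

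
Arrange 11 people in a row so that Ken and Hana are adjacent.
Treat as block: (11-1)! × 2! = 3628800 × 2 = 7257600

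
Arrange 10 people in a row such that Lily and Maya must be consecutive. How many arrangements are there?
Treat the 2 as one block: (10-2+1)! × 2! = 362880 × 2 = 725760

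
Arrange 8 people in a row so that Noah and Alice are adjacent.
Treat as block: (8-1)! × 2! = 5040 × 2 = 10080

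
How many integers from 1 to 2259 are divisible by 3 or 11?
⌊2259/3⌋ + ⌊2259/11⌋ - ⌊2259/33⌋ = 753 + 205 - 68 = 890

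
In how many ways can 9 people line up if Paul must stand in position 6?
Fix one position: (9-1)! = 40320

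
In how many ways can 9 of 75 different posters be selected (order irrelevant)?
C(75,9) = 75!/(9!×66!) = 125595622175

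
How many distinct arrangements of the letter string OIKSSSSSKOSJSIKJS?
17! / (2! × 3! × 8! × 2! × 2!) = 183783600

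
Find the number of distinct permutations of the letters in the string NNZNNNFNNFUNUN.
14! / (2! × 1! × 2! × 9!) = 60060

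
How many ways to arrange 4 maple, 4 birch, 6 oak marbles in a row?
14! / (4! × 4! × 6!) = 210210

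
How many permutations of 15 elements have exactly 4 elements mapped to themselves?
Choose the 4 fixed points C(15,4) = 1365, derange the rest: !11 = Σ_{j=0}^{11} (-1)^j·11!/j! = 39916800 - 39916800 + 19958400 - 6652800 + 1663200 - 332640 + 55440 - 7920 + 990 - 110 + 11 - 1 = 14684570. Product = 1365 × 14684570 = 20044438050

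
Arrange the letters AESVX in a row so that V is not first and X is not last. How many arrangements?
By inclusion-exclusion: 5! - 2×(5-1)! + (5-2)! = 120 - 48 + 6 = 78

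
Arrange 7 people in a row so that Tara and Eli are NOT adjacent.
Total - adjacent = 7! - (7-1)!×2 = 5040 - 1440 = 3600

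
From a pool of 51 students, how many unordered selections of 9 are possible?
C(51,9) = 51!/(9!×42!) = 3042312350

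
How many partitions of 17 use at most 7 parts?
By conjugation, equals partitions of 17 into parts ≤ 7. Let r_j(i) = number of partitions of i into parts ≤ j, for i = 0..17. r_1(i) = 1 for all i; r_j(i) = r_{j-1}(i) + r_j(i-j). Rows j = 2..7: ≤2: 1 1 2 2 3 3 4 4 5 5 6 6 7 7 8 8 9 9; ≤3: 1 1 2 3 4 5 7 8 10 12 14 16 19 21 24 27 30 33; ≤4: 1 1 2 3 5 6 9 11 15 18 23 27 34 39 47 54 64 72; ≤5: 1 1 2 3 5 7 10 13 18 23 30 37 47 57 70 84 101 119; ≤6: 1 1 2 3 5 7 11 14 20 26 35 44 58 71 90 110 136 163; ≤7: 1 1 2 3 5 7 11 15 21 28 38 49 65 82 105 131 164 201. r_7(17) = 201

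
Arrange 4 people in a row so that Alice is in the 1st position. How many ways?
Fix one position: (4-1)! = 6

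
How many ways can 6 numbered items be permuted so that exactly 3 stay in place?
Choose the 3 fixed points C(6,3) = 20, derange the rest: !3 = Σ_{j=0}^{3} (-1)^j·3!/j! = 6 - 6 + 3 - 1 = 2. Product = 20 × 2 = 40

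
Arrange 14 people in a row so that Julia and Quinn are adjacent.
Treat as block: (14-1)! × 2! = 6227020800 × 2 = 12454041600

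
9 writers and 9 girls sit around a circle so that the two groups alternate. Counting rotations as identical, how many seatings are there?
Fix one of the writers: (9-1)! ways for the remaining writers, × 9! ways for the girls = 40320 × 362880 = 14631321600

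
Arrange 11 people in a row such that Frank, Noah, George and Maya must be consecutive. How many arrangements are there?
Treat the 4 as one block: (11-4+1)! × 4! = 40320 × 24 = 967680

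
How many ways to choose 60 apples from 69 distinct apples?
C(69,60) = 69!/(60!×9!) = 56672074888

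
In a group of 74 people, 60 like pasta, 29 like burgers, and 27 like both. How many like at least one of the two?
|A∪B| = |A| + |B| - |A∩B| = 60 + 29 - 27 = 62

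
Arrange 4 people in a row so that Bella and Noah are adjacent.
Treat as block: (4-1)! × 2! = 6 × 2 = 12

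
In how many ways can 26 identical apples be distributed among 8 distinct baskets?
C(26+8-1, 8-1) = C(33, 7) = 4272048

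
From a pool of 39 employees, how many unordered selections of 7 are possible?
C(39,7) = 39!/(7!×32!) = 15380937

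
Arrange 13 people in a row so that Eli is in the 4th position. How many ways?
Fix one position: (13-1)! = 479001600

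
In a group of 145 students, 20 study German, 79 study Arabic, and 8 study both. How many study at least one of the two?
|A∪B| = |A| + |B| - |A∩B| = 20 + 79 - 8 = 91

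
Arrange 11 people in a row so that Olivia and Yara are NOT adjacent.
Total - adjacent = 11! - (11-1)!×2 = 39916800 - 7257600 = 32659200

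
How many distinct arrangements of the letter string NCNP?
4! / (1! × 1! × 2!) = 12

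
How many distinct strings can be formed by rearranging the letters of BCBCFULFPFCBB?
13! / (4! × 1! × 1! × 1! × 3! × 3!) = 7207200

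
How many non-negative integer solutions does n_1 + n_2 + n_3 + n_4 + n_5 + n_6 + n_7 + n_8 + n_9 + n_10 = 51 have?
C(51+10-1, 10-1) = C(60, 9) = 14783142660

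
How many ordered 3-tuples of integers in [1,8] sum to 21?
Coefficient of x^21 in (x + x² + ... + x^8)^3. By inclusion-exclusion on dice exceeding 8: Σ_j (-1)^j C(3,j)·C(21-1-8j, 2) = C(3,0)·C(20,2) - C(3,1)·C(12,2) + C(3,2)·C(4,2) = 1·190 - 3·66 + 3·6 = 10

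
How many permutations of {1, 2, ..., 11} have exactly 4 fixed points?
Choose the 4 fixed points C(11,4) = 330, derange the rest: !7 = Σ_{j=0}^{7} (-1)^j·7!/j! = 5040 - 5040 + 2520 - 840 + 210 - 42 + 7 - 1 = 1854. Product = 330 × 1854 = 611820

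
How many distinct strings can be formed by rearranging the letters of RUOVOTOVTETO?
12! / (3! × 1! × 1! × 1! × 2! × 4!) = 1663200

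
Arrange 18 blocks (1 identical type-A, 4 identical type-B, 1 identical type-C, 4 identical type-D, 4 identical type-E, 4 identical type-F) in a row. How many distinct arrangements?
18! / (1! × 4! × 1! × 4! × 4! × 4!) = 19297278000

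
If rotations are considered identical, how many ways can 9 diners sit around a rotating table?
Circular: fix one position, arrange the rest. (9-1)! = 40320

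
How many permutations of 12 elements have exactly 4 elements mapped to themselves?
Choose the 4 fixed points C(12,4) = 495, derange the rest: !8 = Σ_{j=0}^{8} (-1)^j·8!/j! = 40320 - 40320 + 20160 - 6720 + 1680 - 336 + 56 - 8 + 1 = 14833. Product = 495 × 14833 = 7342335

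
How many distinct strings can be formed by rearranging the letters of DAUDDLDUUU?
10! / (4! × 1! × 4! × 1!) = 6300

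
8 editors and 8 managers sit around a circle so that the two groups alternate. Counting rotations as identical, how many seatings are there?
Fix one of the editors: (8-1)! ways for the remaining editors, × 8! ways for the managers = 5040 × 40320 = 203212800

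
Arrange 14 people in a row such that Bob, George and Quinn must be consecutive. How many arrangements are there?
Treat the 3 as one block: (14-3+1)! × 3! = 479001600 × 6 = 2874009600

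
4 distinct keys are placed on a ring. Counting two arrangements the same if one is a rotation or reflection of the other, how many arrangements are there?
(4-1)!/2 = 6/2 = 3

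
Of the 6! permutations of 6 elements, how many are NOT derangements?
Complement of the derangements. !6 = Σ_{j=0}^{6} (-1)^j·6!/j! = 720 - 720 + 360 - 120 + 30 - 6 + 1 = 265. 6! - !6 = 720 - 265 = 455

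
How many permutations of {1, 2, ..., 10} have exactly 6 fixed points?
Choose the 6 fixed points C(10,6) = 210, derange the rest: !4 = Σ_{j=0}^{4} (-1)^j·4!/j! = 24 - 24 + 12 - 4 + 1 = 9. Product = 210 × 9 = 1890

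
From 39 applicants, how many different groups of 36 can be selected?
C(39,36) = 39!/(36!×3!) = 9139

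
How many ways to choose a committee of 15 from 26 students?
C(26,15) = 26!/(15!×11!) = 7726160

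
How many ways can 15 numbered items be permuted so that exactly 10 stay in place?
Choose the 10 fixed points C(15,10) = 3003, derange the rest: !5 = Σ_{j=0}^{5} (-1)^j·5!/j! = 120 - 120 + 60 - 20 + 5 - 1 = 44. Product = 3003 × 44 = 132132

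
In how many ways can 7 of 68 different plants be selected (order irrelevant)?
C(68,7) = 68!/(7!×61!) = 969443904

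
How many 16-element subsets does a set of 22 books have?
C(22,16) = 22!/(16!×6!) = 74613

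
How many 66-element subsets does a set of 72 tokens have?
C(72,66) = 72!/(66!×6!) = 156238908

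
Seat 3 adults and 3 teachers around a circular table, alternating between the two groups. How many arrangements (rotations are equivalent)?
Fix one of the adults: (3-1)! ways for the remaining adults, × 3! ways for the teachers = 2 × 6 = 12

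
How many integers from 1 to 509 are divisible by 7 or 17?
⌊509/7⌋ + ⌊509/17⌋ - ⌊509/119⌋ = 72 + 29 - 4 = 97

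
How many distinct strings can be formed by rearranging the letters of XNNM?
4! / (1! × 1! × 2!) = 12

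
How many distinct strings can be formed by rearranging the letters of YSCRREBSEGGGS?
13! / (2! × 3! × 1! × 3! × 1! × 1! × 2!) = 43243200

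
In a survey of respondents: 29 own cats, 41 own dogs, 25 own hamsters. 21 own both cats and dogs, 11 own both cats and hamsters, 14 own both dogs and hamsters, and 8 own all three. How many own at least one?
|A∪B∪C| = 29+41+25-21-11-14+8 = 57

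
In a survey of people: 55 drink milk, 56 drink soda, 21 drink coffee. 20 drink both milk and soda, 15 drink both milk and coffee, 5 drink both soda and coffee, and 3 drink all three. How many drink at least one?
|A∪B∪C| = 55+56+21-20-15-5+3 = 95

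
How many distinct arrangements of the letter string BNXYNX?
6! / (2! × 1! × 1! × 2!) = 180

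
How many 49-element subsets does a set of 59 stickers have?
C(59,49) = 59!/(49!×10!) = 62828356305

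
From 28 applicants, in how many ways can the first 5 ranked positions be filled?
P(28,5) = 28!/(28-5)! = 11793600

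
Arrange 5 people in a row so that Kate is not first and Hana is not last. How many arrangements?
By inclusion-exclusion: 5! - 2×(5-1)! + (5-2)! = 120 - 48 + 6 = 78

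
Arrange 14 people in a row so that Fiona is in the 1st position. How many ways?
Fix one position: (14-1)! = 6227020800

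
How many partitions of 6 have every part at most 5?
Let r_j(i) = number of partitions of i into parts ≤ j, for i = 0..6. r_1(i) = 1 for all i; r_j(i) = r_{j-1}(i) + r_j(i-j). Rows j = 2..5: ≤2: 1 1 2 2 3 3 4; ≤3: 1 1 2 3 4 5 7; ≤4: 1 1 2 3 5 6 9; ≤5: 1 1 2 3 5 7 10. r_5(6) = 10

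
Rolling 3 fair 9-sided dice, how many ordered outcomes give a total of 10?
Coefficient of x^10 in (x + x² + ... + x^9)^3. By inclusion-exclusion on dice exceeding 9: Σ_j (-1)^j C(3,j)·C(10-1-9j, 2) = C(3,0)·C(9,2) = 1·36 = 36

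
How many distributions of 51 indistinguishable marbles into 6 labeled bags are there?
C(51+6-1, 6-1) = C(56, 5) = 3819816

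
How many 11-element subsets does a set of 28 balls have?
C(28,11) = 28!/(11!×17!) = 21474180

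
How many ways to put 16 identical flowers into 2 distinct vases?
C(16+2-1, 2-1) = C(17, 1) = 17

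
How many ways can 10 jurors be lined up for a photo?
10! = 3628800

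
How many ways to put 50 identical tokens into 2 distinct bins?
C(50+2-1, 2-1) = C(51, 1) = 51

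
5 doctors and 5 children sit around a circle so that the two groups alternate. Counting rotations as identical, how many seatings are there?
Fix one of the doctors: (5-1)! ways for the remaining doctors, × 5! ways for the children = 24 × 120 = 2880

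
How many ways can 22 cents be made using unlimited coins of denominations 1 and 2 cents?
Coefficient of x^22 in 1/(1-x^1) · 1/(1-x^2). Use j coins of 2 for j = 0..⌊22/2⌋ = 11, the rest in 1s: 11 + 1 = 12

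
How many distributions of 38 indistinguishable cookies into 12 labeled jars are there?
C(38+12-1, 12-1) = C(49, 11) = 29135916264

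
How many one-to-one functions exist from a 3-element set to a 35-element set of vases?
P(35,3) = 35!/(35-3)! = 39270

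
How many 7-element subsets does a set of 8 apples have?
C(8,7) = 8!/(7!×1!) = 8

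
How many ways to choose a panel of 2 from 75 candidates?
C(75,2) = 75!/(2!×73!) = 2775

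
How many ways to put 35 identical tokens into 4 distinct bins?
C(35+4-1, 4-1) = C(38, 3) = 8436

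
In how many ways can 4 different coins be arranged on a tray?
4! = 24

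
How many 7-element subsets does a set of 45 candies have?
C(45,7) = 45!/(7!×38!) = 45379620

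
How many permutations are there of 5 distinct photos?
5! = 120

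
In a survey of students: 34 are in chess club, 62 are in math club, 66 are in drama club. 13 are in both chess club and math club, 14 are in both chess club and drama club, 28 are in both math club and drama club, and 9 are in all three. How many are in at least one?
|A∪B∪C| = 34+62+66-13-14-28+9 = 116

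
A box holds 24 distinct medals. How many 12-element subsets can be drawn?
C(24,12) = 24!/(12!×12!) = 2704156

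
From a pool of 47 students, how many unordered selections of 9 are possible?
C(47,9) = 47!/(9!×38!) = 1362649145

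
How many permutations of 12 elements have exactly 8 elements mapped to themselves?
Choose the 8 fixed points C(12,8) = 495, derange the rest: !4 = Σ_{j=0}^{4} (-1)^j·4!/j! = 24 - 24 + 12 - 4 + 1 = 9. Product = 495 × 9 = 4455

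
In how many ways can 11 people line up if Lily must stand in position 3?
Fix one position: (11-1)! = 3628800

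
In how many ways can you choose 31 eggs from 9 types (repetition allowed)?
C(31+9-1, 9-1) = C(39, 8) = 61523748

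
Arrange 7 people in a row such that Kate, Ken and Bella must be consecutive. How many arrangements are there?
Treat the 3 as one block: (7-3+1)! × 3! = 120 × 6 = 720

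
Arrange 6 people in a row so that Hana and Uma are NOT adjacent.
Total - adjacent = 6! - (6-1)!×2 = 720 - 240 = 480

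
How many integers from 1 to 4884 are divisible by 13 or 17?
⌊4884/13⌋ + ⌊4884/17⌋ - ⌊4884/221⌋ = 375 + 287 - 22 = 640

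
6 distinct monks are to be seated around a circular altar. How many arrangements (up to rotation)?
Circular: fix one position, arrange the rest. (6-1)! = 120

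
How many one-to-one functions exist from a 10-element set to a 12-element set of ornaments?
P(12,10) = 12!/(12-10)! = 239500800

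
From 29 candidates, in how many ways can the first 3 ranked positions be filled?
P(29,3) = 29!/(29-3)! = 21924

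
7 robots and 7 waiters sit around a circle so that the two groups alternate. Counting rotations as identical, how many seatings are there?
Fix one of the robots: (7-1)! ways for the remaining robots, × 7! ways for the waiters = 720 × 5040 = 3628800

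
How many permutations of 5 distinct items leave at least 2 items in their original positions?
Exactly j fixed points: C(5,j)·!(5-j); sum over j ≥ 2 (derangement numbers via !m = (m-1)·(!(m-1) + !(m-2)): !0..!3 = 1, 0, 1, 2). Σ_{j=2}^{5} C(5,j)·!(5-j) = C(5,2)·!3 + C(5,3)·!2 + C(5,4)·!1 + C(5,5)·!0 = 10·2 + 10·1 + 5·0 + 1·1 = 31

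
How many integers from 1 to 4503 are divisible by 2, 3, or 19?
⌊4503/2⌋+⌊4503/3⌋+⌊4503/19⌋ - ⌊4503/6⌋-⌊4503/38⌋-⌊4503/57⌋ + ⌊4503/114⌋ = 2251+1501+237 - 750-118-79 + 39 = 3081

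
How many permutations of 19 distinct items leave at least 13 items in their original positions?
Exactly j fixed points: C(19,j)·!(19-j); sum over j ≥ 13 (derangement numbers via !m = (m-1)·(!(m-1) + !(m-2)): !0..!6 = 1, 0, 1, 2, 9, 44, 265). Σ_{j=13}^{19} C(19,j)·!(19-j) = C(19,13)·!6 + C(19,14)·!5 + C(19,15)·!4 + C(19,16)·!3 + C(19,17)·!2 + C(19,18)·!1 + C(19,19)·!0 = 27132·265 + 11628·44 + 3876·9 + 969·2 + 171·1 + 19·0 + 1·1 = 7738606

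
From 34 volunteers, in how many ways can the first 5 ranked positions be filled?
P(34,5) = 34!/(34-5)! = 33390720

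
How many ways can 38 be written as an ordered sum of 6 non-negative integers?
C(38+6-1, 6-1) = C(43, 5) = 962598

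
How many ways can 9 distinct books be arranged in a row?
9! = 362880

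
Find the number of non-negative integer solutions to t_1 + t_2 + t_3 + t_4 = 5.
C(5+4-1, 4-1) = C(8, 3) = 56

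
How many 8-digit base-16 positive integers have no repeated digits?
First digit: 15 choices (nonzero). Then descending: 15 × 15 × 14 × 13 × 12 × 11 × 10 × 9 = 486486000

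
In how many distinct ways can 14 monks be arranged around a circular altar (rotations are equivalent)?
Circular: fix one position, arrange the rest. (14-1)! = 6227020800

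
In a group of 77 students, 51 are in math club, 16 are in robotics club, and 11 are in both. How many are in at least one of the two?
|A∪B| = |A| + |B| - |A∩B| = 51 + 16 - 11 = 56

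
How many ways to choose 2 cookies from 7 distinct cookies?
C(7,2) = 7!/(2!×5!) = 21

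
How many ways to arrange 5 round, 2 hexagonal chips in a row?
7! / (5! × 2!) = 21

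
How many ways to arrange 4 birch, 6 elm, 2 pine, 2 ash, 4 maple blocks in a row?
18! / (4! × 6! × 2! × 2! × 4!) = 3859455600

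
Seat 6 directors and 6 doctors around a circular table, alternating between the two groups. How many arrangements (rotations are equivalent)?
Fix one of the directors: (6-1)! ways for the remaining directors, × 6! ways for the doctors = 120 × 720 = 86400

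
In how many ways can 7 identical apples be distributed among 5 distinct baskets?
C(7+5-1, 5-1) = C(11, 4) = 330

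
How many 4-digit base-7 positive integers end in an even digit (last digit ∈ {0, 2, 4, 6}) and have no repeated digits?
Last∈{0,2,4,6}. Last=0: 120. Last nonzero: 3×5×P(5,2) = 300. Total = 420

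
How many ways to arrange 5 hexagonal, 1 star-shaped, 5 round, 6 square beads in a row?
17! / (5! × 1! × 5! × 6!) = 34306272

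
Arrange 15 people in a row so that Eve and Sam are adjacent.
Treat as block: (15-1)! × 2! = 87178291200 × 2 = 174356582400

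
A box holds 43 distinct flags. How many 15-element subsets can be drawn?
C(43,15) = 43!/(15!×28!) = 151532656696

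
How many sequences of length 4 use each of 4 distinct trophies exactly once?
4! = 24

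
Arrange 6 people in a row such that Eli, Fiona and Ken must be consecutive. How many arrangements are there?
Treat the 3 as one block: (6-3+1)! × 3! = 24 × 6 = 144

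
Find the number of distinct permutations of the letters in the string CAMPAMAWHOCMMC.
14! / (4! × 1! × 3! × 1! × 1! × 3! × 1!) = 100900800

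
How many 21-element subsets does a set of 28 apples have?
C(28,21) = 28!/(21!×7!) = 1184040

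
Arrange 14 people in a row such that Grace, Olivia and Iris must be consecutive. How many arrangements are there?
Treat the 3 as one block: (14-3+1)! × 3! = 479001600 × 6 = 2874009600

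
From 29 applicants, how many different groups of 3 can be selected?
C(29,3) = 29!/(3!×26!) = 3654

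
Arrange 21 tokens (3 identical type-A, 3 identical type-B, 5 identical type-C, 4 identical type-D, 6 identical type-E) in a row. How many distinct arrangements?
21! / (3! × 3! × 5! × 4! × 6!) = 684410126400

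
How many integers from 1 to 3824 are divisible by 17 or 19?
⌊3824/17⌋ + ⌊3824/19⌋ - ⌊3824/323⌋ = 224 + 201 - 11 = 414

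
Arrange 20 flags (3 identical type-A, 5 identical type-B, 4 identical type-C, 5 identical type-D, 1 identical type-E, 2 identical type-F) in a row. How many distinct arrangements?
20! / (3! × 5! × 4! × 5! × 1! × 2!) = 586637251200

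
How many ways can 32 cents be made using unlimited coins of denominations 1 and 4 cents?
Coefficient of x^32 in 1/(1-x^1) · 1/(1-x^4). Use j coins of 4 for j = 0..⌊32/4⌋ = 8, the rest in 1s: 8 + 1 = 9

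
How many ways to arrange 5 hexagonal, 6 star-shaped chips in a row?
11! / (5! × 6!) = 462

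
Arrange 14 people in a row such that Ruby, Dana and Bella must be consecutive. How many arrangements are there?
Treat the 3 as one block: (14-3+1)! × 3! = 479001600 × 6 = 2874009600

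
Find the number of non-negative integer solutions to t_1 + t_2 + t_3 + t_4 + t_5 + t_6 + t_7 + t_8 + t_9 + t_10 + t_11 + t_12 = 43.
C(43+12-1, 12-1) = C(54, 11) = 95722852680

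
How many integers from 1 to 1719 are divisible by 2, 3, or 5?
⌊1719/2⌋+⌊1719/3⌋+⌊1719/5⌋ - ⌊1719/6⌋-⌊1719/10⌋-⌊1719/15⌋ + ⌊1719/30⌋ = 859+573+343 - 286-171-114 + 57 = 1261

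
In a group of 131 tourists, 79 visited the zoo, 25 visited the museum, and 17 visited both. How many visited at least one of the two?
|A∪B| = |A| + |B| - |A∩B| = 79 + 25 - 17 = 87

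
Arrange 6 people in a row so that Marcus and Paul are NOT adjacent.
Total - adjacent = 6! - (6-1)!×2 = 720 - 240 = 480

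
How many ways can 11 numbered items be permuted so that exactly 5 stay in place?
Choose the 5 fixed points C(11,5) = 462, derange the rest: !6 = Σ_{j=0}^{6} (-1)^j·6!/j! = 720 - 720 + 360 - 120 + 30 - 6 + 1 = 265. Product = 462 × 265 = 122430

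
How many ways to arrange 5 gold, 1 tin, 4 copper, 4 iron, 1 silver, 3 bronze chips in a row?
18! / (5! × 1! × 4! × 4! × 1! × 3!) = 15437822400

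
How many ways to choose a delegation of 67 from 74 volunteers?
C(74,67) = 74!/(67!×7!) = 1799579064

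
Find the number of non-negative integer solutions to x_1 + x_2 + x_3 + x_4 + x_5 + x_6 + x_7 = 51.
C(51+7-1, 7-1) = C(57, 6) = 36288252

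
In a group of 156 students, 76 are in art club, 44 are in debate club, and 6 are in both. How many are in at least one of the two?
|A∪B| = |A| + |B| - |A∩B| = 76 + 44 - 6 = 114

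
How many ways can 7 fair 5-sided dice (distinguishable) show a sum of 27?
Coefficient of x^27 in (x + x² + ... + x^5)^7. By inclusion-exclusion on dice exceeding 5: Σ_j (-1)^j C(7,j)·C(27-1-5j, 6) = C(7,0)·C(26,6) - C(7,1)·C(21,6) + C(7,2)·C(16,6) - C(7,3)·C(11,6) + C(7,4)·C(6,6) = 1·230230 - 7·54264 + 21·8008 - 35·462 + 35·1 = 2415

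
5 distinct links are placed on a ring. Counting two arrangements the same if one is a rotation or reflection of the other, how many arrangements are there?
(5-1)!/2 = 24/2 = 12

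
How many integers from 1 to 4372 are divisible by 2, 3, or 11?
⌊4372/2⌋+⌊4372/3⌋+⌊4372/11⌋ - ⌊4372/6⌋-⌊4372/22⌋-⌊4372/33⌋ + ⌊4372/66⌋ = 2186+1457+397 - 728-198-132 + 66 = 3048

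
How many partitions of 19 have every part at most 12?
Let r_j(i) = number of partitions of i into parts ≤ j, for i = 0..19. r_1(i) = 1 for all i; r_j(i) = r_{j-1}(i) + r_j(i-j). Rows j = 2..12: ≤2: 1 1 2 2 3 3 4 4 5 5 6 6 7 7 8 8 9 9 10 10; ≤3: 1 1 2 3 4 5 7 8 10 12 14 16 19 21 24 27 30 33 37 40; ≤4: 1 1 2 3 5 6 9 11 15 18 23 27 34 39 47 54 64 72 84 94; ≤5: 1 1 2 3 5 7 10 13 18 23 30 37 47 57 70 84 101 119 141 164; ≤6: 1 1 2 3 5 7 11 14 20 26 35 44 58 71 90 110 136 163 199 235; ≤7: 1 1 2 3 5 7 11 15 21 28 38 49 65 82 105 131 164 201 248 300; ≤8: 1 1 2 3 5 7 11 15 22 29 40 52 70 89 116 146 186 230 288 352; ≤9: 1 1 2 3 5 7 11 15 22 30 41 54 73 94 123 157 201 252 318 393; ≤10: 1 1 2 3 5 7 11 15 22 30 42 55 75 97 128 164 212 267 340 423; ≤11: 1 1 2 3 5 7 11 15 22 30 42 56 76 99 131 169 219 278 355 445; ≤12: 1 1 2 3 5 7 11 15 22 30 42 56 77 100 133 172 224 285 366 460. r_12(19) = 460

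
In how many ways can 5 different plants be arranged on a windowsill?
5! = 120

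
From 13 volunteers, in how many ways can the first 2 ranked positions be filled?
P(13,2) = 13!/(13-2)! = 156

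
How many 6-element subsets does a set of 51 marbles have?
C(51,6) = 51!/(6!×45!) = 18009460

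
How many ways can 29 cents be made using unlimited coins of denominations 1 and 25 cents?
Coefficient of x^29 in 1/(1-x^1) · 1/(1-x^25). Use j coins of 25 for j = 0..⌊29/25⌋ = 1, the rest in 1s: 1 + 1 = 2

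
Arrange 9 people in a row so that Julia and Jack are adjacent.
Treat as block: (9-1)! × 2! = 40320 × 2 = 80640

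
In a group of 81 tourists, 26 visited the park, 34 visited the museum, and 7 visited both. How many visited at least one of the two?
|A∪B| = |A| + |B| - |A∩B| = 26 + 34 - 7 = 53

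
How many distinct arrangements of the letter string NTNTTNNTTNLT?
12! / (5! × 1! × 6!) = 5544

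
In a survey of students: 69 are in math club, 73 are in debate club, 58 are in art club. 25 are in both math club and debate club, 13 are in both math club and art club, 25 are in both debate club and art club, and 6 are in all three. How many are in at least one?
|A∪B∪C| = 69+73+58-25-13-25+6 = 143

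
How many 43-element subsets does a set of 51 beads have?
C(51,43) = 51!/(43!×8!) = 636763050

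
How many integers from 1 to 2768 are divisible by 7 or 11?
⌊2768/7⌋ + ⌊2768/11⌋ - ⌊2768/77⌋ = 395 + 251 - 35 = 611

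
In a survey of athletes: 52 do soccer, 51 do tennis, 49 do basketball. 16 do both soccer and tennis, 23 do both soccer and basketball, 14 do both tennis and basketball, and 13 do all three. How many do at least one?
|A∪B∪C| = 52+51+49-16-23-14+13 = 112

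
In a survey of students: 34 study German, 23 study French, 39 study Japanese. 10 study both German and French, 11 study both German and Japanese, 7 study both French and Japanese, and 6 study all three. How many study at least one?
|A∪B∪C| = 34+23+39-10-11-7+6 = 74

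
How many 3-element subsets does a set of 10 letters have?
C(10,3) = 10!/(3!×7!) = 120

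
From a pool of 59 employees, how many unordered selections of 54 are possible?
C(59,54) = 59!/(54!×5!) = 5006386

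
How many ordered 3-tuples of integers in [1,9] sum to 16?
Coefficient of x^16 in (x + x² + ... + x^9)^3. By inclusion-exclusion on dice exceeding 9: Σ_j (-1)^j C(3,j)·C(16-1-9j, 2) = C(3,0)·C(15,2) - C(3,1)·C(6,2) = 1·105 - 3·15 = 60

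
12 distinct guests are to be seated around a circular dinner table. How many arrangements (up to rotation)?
Circular: fix one position, arrange the rest. (12-1)! = 39916800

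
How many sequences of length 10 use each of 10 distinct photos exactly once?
10! = 3628800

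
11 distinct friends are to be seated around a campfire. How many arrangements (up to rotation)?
Circular: fix one position, arrange the rest. (11-1)! = 3628800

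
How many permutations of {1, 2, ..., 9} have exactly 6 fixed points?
Choose the 6 fixed points C(9,6) = 84, derange the rest: !3 = Σ_{j=0}^{3} (-1)^j·3!/j! = 6 - 6 + 3 - 1 = 2. Product = 84 × 2 = 168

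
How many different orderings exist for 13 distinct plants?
13! = 6227020800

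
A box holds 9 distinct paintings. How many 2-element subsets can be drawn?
C(9,2) = 9!/(2!×7!) = 36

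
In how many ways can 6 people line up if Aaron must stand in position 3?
Fix one position: (6-1)! = 120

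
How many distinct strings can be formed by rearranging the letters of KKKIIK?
6! / (4! × 2!) = 15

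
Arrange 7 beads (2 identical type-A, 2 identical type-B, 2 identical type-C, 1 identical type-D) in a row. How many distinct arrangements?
7! / (2! × 2! × 2! × 1!) = 630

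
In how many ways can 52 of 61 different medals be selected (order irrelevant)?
C(61,52) = 61!/(52!×9!) = 17341763505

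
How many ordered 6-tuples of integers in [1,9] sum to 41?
Coefficient of x^41 in (x + x² + ... + x^9)^6. By inclusion-exclusion on dice exceeding 9: Σ_j (-1)^j C(6,j)·C(41-1-9j, 5) = C(6,0)·C(40,5) - C(6,1)·C(31,5) + C(6,2)·C(22,5) - C(6,3)·C(13,5) = 1·658008 - 6·169911 + 15·26334 - 20·1287 = 7812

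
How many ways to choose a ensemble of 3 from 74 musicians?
C(74,3) = 74!/(3!×71!) = 64824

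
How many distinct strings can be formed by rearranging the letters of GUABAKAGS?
9! / (1! × 1! × 2! × 3! × 1! × 1!) = 30240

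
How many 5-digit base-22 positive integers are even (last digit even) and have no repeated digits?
Last∈{0,2,4,6,8,10,12,14,16,18,20}. Last=0: 143640. Last nonzero: 10×20×P(20,3) = 1368000. Total = 1511640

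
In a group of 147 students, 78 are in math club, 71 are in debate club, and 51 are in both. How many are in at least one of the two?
|A∪B| = |A| + |B| - |A∩B| = 78 + 71 - 51 = 98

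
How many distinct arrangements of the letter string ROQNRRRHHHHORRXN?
16! / (2! × 6! × 4! × 1! × 1! × 2!) = 302702400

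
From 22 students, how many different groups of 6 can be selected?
C(22,6) = 22!/(6!×16!) = 74613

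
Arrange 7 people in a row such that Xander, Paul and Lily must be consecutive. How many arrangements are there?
Treat the 3 as one block: (7-3+1)! × 3! = 120 × 6 = 720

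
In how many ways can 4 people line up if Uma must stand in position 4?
Fix one position: (4-1)! = 6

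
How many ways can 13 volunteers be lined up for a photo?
13! = 6227020800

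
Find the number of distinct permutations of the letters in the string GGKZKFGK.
8! / (3! × 3! × 1! × 1!) = 1120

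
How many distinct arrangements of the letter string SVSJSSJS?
8! / (5! × 1! × 2!) = 168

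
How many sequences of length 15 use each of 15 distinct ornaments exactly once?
15! = 1307674368000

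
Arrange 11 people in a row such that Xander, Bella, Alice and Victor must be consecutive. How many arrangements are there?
Treat the 4 as one block: (11-4+1)! × 4! = 40320 × 24 = 967680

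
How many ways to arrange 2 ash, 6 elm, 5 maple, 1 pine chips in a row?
14! / (2! × 6! × 5! × 1!) = 504504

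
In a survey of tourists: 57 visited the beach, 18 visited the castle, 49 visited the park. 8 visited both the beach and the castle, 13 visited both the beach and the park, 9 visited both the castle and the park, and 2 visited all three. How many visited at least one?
|A∪B∪C| = 57+18+49-8-13-9+2 = 96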